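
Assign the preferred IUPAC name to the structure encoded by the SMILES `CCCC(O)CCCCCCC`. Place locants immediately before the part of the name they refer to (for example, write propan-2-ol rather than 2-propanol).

Counting along the main chain through the –OH group gives 11 carbons: the parent is undecane.
The highest-priority functional group is an alcohol (–OH), so the name ends in -ol.
The numbering direction is chosen so that numbering from this end puts the hydroxyl group at C-4 rather than C-8.
This places the hydroxyl at C-4.
The name is undecan-4-ol.

undecan-4-ol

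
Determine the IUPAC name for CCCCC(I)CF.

The parent chain contains 6 carbons (hexane).
The numbering direction is chosen so that the substituent locant set {1,2} is lower than {5,6} at the first point of difference.
That gives a fluoro group at C-1; an iodo group at C-2.
The substituents are ordered alphabetically, ignoring any di-/tri- multipliers.
The name is 1-fluoro-2-iodohexane.

1-fluoro-2-iodohexane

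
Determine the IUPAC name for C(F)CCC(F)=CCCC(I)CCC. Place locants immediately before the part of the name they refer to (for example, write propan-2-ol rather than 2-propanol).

Counting along the main chain through the multiple bond gives 11 carbons: the parent is undecane.
A C=C double bond in the chain gives the infix -ene-.
Number the chain so that numbering from this end puts the double bond at C-4 rather than C-7.
This places the double bond between C-4 and C-5; fluoro groups at C-1 and C-4; an iodo group at C-8.
Prefixes are listed alphabetically: fluoro, iodo.
The name is 1,4-difluoro-8-iodoundec-4-ene.

1,4-difluoro-8-iodoundec-4-ene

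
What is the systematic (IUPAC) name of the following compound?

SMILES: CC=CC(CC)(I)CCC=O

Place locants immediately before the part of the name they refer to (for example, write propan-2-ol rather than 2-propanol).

4-ethyl-4-iodohept-5-enal

The longest carbon chain that includes the –CHO group and the multiple bond has 7 carbons, so the parent hydride is heptane.
The highest-priority functional group is an aldehyde (terminal –CHO), so the name ends in -al.
The chain contains a C=C double bond, so the unsaturation ending is -ene.
Choose the numbering such that the aldehyde carbon is C-1 by definition.
With this numbering: the double bond between C-5 and C-6; an ethyl group at C-4; an iodo group at C-4.
Prefixes are listed alphabetically: ethyl, iodo.
The name is 4-ethyl-4-iodohept-5-enal.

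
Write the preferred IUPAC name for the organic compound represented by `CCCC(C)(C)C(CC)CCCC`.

5-ethyl-4,4-dimethylnonane

The longest carbon chain is 9 atoms: the parent is nonane.
The numbering direction is chosen so that the substituent locant set {4,4,5} is lower than {5,6,6} at the first point of difference.
That gives an ethyl group at C-5; two methyl groups at C-4.
Substituent prefixes are cited in alphabetical order (multiplying prefixes like di-/tri- are ignored for ordering).
Assembling the pieces gives 5-ethyl-4,4-dimethylnonane.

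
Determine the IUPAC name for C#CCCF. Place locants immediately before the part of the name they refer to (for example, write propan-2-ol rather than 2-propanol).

The longest carbon chain that includes the multiple bond has 4 carbons, so the parent hydride is butane.
The chain contains a C≡C triple bond, so the unsaturation ending is -yne.
Choose the numbering such that numbering from this end puts the triple bond at C-1 rather than C-3.
That gives the triple bond between C-1 and C-2; a fluoro group at C-4.
The name is 4-fluorobut-1-yne.

4-fluorobut-1-yne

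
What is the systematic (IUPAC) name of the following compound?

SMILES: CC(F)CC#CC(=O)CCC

The longest chain bearing the carbonyl and the multiple bond is 9 carbons long (nonane).
A ketone (C=O on an internal carbon) is the principal characteristic group, giving the suffix -one.
The chain contains a C≡C triple bond, so the unsaturation ending is -yne.
Number the chain so that numbering from this end puts the carbonyl group at C-4 rather than C-6.
This places the carbonyl at C-4; the triple bond between C-5 and C-6; a fluoro group at C-8.
Assembling the pieces gives 8-fluoronon-5-yn-4-one.

8-fluoronon-5-yn-4-one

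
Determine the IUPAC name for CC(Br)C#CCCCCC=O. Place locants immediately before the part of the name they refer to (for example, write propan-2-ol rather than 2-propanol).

The longest carbon chain that includes the –CHO group and the multiple bond has 9 carbons, so the parent hydride is nonane.
An aldehyde (terminal –CHO) is the principal characteristic group, giving the suffix -al.
A C≡C triple bond in the chain gives the infix -yne-.
Number the chain so that the aldehyde carbon is C-1 by definition.
This places the triple bond between C-6 and C-7; a bromo group at C-8.
The name is 8-bromonon-6-ynal.

8-bromonon-6-ynal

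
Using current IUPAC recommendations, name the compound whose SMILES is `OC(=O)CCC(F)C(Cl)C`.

The longest carbon chain that includes the –COOH group has 6 carbons, so the parent hydride is hexane.
A carboxylic acid (terminal –COOH) is the principal characteristic group, giving the suffix -oic acid.
Choose the numbering such that the carboxylic acid carbon is C-1 by definition.
That gives a chloro group at C-5; a fluoro group at C-4.
Prefixes are listed alphabetically: chloro, fluoro.
The name is 5-chloro-4-fluorohexanoic acid.

5-chloro-4-fluorohexanoic acid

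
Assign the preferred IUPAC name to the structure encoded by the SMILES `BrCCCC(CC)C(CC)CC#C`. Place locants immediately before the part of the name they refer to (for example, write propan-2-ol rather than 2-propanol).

Counting along the main chain through the multiple bond gives 8 carbons: the parent is octane.
There is one C≡C triple bond, indicated by the ending -yne.
Choose the numbering such that numbering from this end puts the triple bond at C-1 rather than C-7.
With this numbering: the triple bond between C-1 and C-2; a bromo group at C-8; ethyl groups at C-4 and C-5.
Substituent prefixes are cited in alphabetical order (multiplying prefixes like di-/tri- are ignored for ordering).
Putting it together: 8-bromo-4,5-diethyloct-1-yne.

8-bromo-4,5-diethyloct-1-yne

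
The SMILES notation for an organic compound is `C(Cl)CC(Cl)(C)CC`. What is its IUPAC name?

1,3-dichloro-3-methylpentane

The longest continuous carbon chain has 5 atoms, so the parent hydride is pentane.
Number the chain so that the substituent locant set {1,3,3} is lower than {3,3,5} at the first point of difference.
With this numbering: chloro groups at C-1 and C-3; a methyl group at C-3.
The substituents are ordered alphabetically, ignoring any di-/tri- multipliers.
Putting it together: 1,3-dichloro-3-methylpentane.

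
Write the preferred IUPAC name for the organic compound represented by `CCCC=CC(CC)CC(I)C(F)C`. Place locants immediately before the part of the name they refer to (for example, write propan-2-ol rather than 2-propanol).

6-ethyl-9-fluoro-8-iododec-4-ene

The longest carbon chain that includes the multiple bond has 10 carbons, so the parent hydride is decane.
The chain contains a C=C double bond, so the unsaturation ending is -ene.
Choose the numbering such that numbering from this end puts the double bond at C-4 rather than C-6.
With this numbering: the double bond between C-4 and C-5; an ethyl group at C-6; a fluoro group at C-9; an iodo group at C-8.
The substituents are ordered alphabetically, ignoring any di-/tri- multipliers.
Assembling the pieces gives 6-ethyl-9-fluoro-8-iododec-4-ene.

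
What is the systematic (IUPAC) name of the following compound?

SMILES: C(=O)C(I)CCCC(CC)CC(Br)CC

The longest carbon chain that includes the –CHO group has 10 carbons, so the parent hydride is decane.
The highest-priority functional group is an aldehyde (terminal –CHO), so the name ends in -al.
Choose the numbering such that the aldehyde carbon is C-1 by definition.
With this numbering: a bromo group at C-8; an ethyl group at C-6; an iodo group at C-2.
The substituents are ordered alphabetically, ignoring any di-/tri- multipliers.
Assembling the pieces gives 8-bromo-6-ethyl-2-iododecanal.

8-bromo-6-ethyl-2-iododecanal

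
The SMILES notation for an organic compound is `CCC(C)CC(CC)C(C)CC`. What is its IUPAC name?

4-ethyl-3,6-dimethyloctane

The longest carbon chain is 8 atoms: the parent is octane.
Choose the numbering such that the substituent locant set {3,4,6} is lower than {3,5,6} at the first point of difference.
That gives an ethyl group at C-4; methyl groups at C-3 and C-6.
Prefixes are listed alphabetically: ethyl, methyl.
Putting it together: 4-ethyl-3,6-dimethyloctane.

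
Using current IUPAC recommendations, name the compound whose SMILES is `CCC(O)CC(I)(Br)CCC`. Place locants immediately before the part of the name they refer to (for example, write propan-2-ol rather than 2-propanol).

5-bromo-5-iodooctan-3-ol

The longest carbon chain that includes the –OH group has 8 carbons, so the parent hydride is octane.
An alcohol (–OH) is the principal characteristic group, giving the suffix -ol.
Number the chain so that numbering from this end puts the hydroxyl group at C-3 rather than C-6.
This places the hydroxyl at C-3; a bromo group at C-5; an iodo group at C-5.
Substituent prefixes are cited in alphabetical order (multiplying prefixes like di-/tri- are ignored for ordering).
Assembling the pieces gives 5-bromo-5-iodooctan-3-ol.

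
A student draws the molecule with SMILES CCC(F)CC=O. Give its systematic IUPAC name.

Counting along the main chain through the –CHO group gives 5 carbons: the parent is pentane.
The principal characteristic group is an aldehyde (terminal –CHO), named with the suffix -al.
Number the chain so that the aldehyde carbon is C-1 by definition.
That gives a fluoro group at C-3.
Assembling the pieces gives 3-fluoropentanal.

3-fluoropentanal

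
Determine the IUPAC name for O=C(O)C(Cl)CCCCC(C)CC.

2-chloro-7-methylnonanoic acid

Counting along the main chain through the –COOH group gives 9 carbons: the parent is nonane.
The principal characteristic group is a carboxylic acid (terminal –COOH), named with the suffix -oic acid.
The numbering direction is chosen so that the carboxylic acid carbon is C-1 by definition.
This places a chloro group at C-2; a methyl group at C-7.
The substituents are ordered alphabetically, ignoring any di-/tri- multipliers.
The name is 2-chloro-7-methylnonanoic acid.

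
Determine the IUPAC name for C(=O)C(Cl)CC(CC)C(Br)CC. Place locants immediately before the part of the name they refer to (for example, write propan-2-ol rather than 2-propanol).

5-bromo-2-chloro-4-ethylheptanal

The longest chain bearing the –CHO group is 7 carbons long (heptane).
An aldehyde (terminal –CHO) is the principal characteristic group, giving the suffix -al.
Number the chain so that the aldehyde carbon is C-1 by definition.
This places a bromo group at C-5; a chloro group at C-2; an ethyl group at C-4.
Prefixes are listed alphabetically: bromo, chloro, ethyl.
The name is 5-bromo-2-chloro-4-ethylheptanal.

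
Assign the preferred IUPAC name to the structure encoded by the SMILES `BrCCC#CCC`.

The longest chain bearing the multiple bond is 6 carbons long (hexane).
The chain contains a C≡C triple bond, so the unsaturation ending is -yne.
The numbering direction is chosen so that the substituent locant set {1} is lower than {6} at the first point of difference.
That gives the triple bond between C-3 and C-4; a bromo group at C-1.
Assembling the pieces gives 1-bromohex-3-yne.

1-bromohex-3-yne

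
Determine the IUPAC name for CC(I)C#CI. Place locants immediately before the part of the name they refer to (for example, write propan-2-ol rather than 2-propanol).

1,3-diiodobut-1-yne

Counting along the main chain through the multiple bond gives 4 carbons: the parent is butane.
The chain contains a C≡C triple bond, so the unsaturation ending is -yne.
Choose the numbering such that numbering from this end puts the triple bond at C-1 rather than C-3.
This places the triple bond between C-1 and C-2; iodo groups at C-1 and C-3.
Assembling the pieces gives 1,3-diiodobut-1-yne.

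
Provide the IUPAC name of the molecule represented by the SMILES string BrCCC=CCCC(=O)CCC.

Counting along the main chain through the carbonyl and the multiple bond gives 10 carbons: the parent is decane.
The principal characteristic group is a ketone (C=O on an internal carbon), named with the suffix -one.
There is one C=C double bond, indicated by the ending -ene.
Choose the numbering such that numbering from this end puts the carbonyl group at C-4 rather than C-7.
With this numbering: the carbonyl at C-4; the double bond between C-7 and C-8; a bromo group at C-10.
The name is 10-bromodec-7-en-4-one.

10-bromodec-7-en-4-one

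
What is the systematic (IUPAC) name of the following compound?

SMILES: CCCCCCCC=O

octanal

The longest carbon chain that includes the –CHO group has 8 carbons, so the parent hydride is octane.
An aldehyde (terminal –CHO) is the principal characteristic group, giving the suffix -al.
Number the chain so that the aldehyde carbon is C-1 by definition.
Assembling the pieces gives octanal.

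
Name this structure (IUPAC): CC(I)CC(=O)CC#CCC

The longest carbon chain that includes the carbonyl and the multiple bond has 9 carbons, so the parent hydride is nonane.
A ketone (C=O on an internal carbon) is the principal characteristic group, giving the suffix -one.
The chain contains a C≡C triple bond, so the unsaturation ending is -yne.
The numbering direction is chosen so that numbering from this end puts the carbonyl group at C-4 rather than C-6.
With this numbering: the carbonyl at C-4; the triple bond between C-6 and C-7; an iodo group at C-2.
Assembling the pieces gives 2-iodonon-6-yn-4-one.

2-iodonon-6-yn-4-one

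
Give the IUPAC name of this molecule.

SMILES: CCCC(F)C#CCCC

6-fluoronon-4-yne

The longest chain bearing the multiple bond is 9 carbons long (nonane).
There is one C≡C triple bond, indicated by the ending -yne.
The numbering direction is chosen so that numbering from this end puts the triple bond at C-4 rather than C-5.
With this numbering: the triple bond between C-4 and C-5; a fluoro group at C-6.
The name is 6-fluoronon-4-yne.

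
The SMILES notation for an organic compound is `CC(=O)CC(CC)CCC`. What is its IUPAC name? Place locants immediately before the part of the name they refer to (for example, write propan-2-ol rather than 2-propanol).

The longest carbon chain that includes the carbonyl has 7 carbons, so the parent hydride is heptane.
The highest-priority functional group is a ketone (C=O on an internal carbon), so the name ends in -one.
Choose the numbering such that numbering from this end puts the carbonyl group at C-2 rather than C-6.
This places the carbonyl at C-2; an ethyl group at C-4.
The name is 4-ethylheptan-2-one.

4-ethylheptan-2-one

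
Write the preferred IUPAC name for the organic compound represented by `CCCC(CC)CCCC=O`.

The longest chain bearing the –CHO group is 8 carbons long (octane).
The principal characteristic group is an aldehyde (terminal –CHO), named with the suffix -al.
Number the chain so that the aldehyde carbon is C-1 by definition.
With this numbering: an ethyl group at C-5.
The name is 5-ethyloctanal.

5-ethyloctanal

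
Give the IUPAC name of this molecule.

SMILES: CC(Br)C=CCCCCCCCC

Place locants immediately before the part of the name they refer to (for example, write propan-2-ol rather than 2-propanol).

2-bromododec-3-ene

The longest chain bearing the multiple bond is 12 carbons long (dodecane).
The chain contains a C=C double bond, so the unsaturation ending is -ene.
Choose the numbering such that numbering from this end puts the double bond at C-3 rather than C-9.
This places the double bond between C-3 and C-4; a bromo group at C-2.
Assembling the pieces gives 2-bromododec-3-ene.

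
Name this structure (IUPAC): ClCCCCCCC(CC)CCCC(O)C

The longest chain bearing the –OH group is 12 carbons long (dodecane).
The principal characteristic group is an alcohol (–OH), named with the suffix -ol.
Choose the numbering such that numbering from this end puts the hydroxyl group at C-2 rather than C-11.
This places the hydroxyl at C-2; a chloro group at C-12; an ethyl group at C-6.
The substituents are ordered alphabetically, ignoring any di-/tri- multipliers.
Putting it together: 12-chloro-6-ethyldodecan-2-ol.

12-chloro-6-ethyldodecan-2-ol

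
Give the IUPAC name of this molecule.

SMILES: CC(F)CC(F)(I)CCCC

2,4-difluoro-4-iodooctane

The longest carbon chain is 8 atoms: the parent is octane.
Number the chain so that the substituent locant set {2,4,4} is lower than {5,5,7} at the first point of difference.
With this numbering: fluoro groups at C-2 and C-4; an iodo group at C-4.
The substituents are ordered alphabetically, ignoring any di-/tri- multipliers.
The name is 2,4-difluoro-4-iodooctane.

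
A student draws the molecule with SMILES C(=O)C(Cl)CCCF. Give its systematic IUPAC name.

2-chloro-5-fluoropentanal

The longest chain bearing the –CHO group is 5 carbons long (pentane).
The highest-priority functional group is an aldehyde (terminal –CHO), so the name ends in -al.
The numbering direction is chosen so that the aldehyde carbon is C-1 by definition.
With this numbering: a chloro group at C-2; a fluoro group at C-5.
The substituents are ordered alphabetically, ignoring any di-/tri- multipliers.
Putting it together: 2-chloro-5-fluoropentanal.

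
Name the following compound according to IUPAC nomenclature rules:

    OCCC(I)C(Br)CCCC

4-bromo-3-iodooctan-1-ol

Counting along the main chain through the –OH group gives 8 carbons: the parent is octane.
The principal characteristic group is an alcohol (–OH), named with the suffix -ol.
Number the chain so that numbering from this end puts the hydroxyl group at C-1 rather than C-8.
This places the hydroxyl at C-1; a bromo group at C-4; an iodo group at C-3.
The substituents are ordered alphabetically, ignoring any di-/tri- multipliers.
Assembling the pieces gives 4-bromo-3-iodooctan-1-ol.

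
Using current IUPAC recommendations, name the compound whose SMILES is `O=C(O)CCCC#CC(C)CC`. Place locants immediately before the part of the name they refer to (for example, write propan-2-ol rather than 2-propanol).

The longest carbon chain that includes the –COOH group and the multiple bond has 9 carbons, so the parent hydride is nonane.
The highest-priority functional group is a carboxylic acid (terminal –COOH), so the name ends in -oic acid.
The chain contains a C≡C triple bond, so the unsaturation ending is -yne.
The numbering direction is chosen so that the carboxylic acid carbon is C-1 by definition.
With this numbering: the triple bond between C-5 and C-6; a methyl group at C-7.
Assembling the pieces gives 7-methylnon-5-ynoic acid.

7-methylnon-5-ynoic acid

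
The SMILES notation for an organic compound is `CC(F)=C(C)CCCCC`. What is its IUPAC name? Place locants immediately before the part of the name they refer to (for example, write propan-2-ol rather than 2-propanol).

Counting along the main chain through the multiple bond gives 8 carbons: the parent is octane.
The chain contains a C=C double bond, so the unsaturation ending is -ene.
Number the chain so that numbering from this end puts the double bond at C-2 rather than C-6.
With this numbering: the double bond between C-2 and C-3; a fluoro group at C-2; a methyl group at C-3.
The substituents are ordered alphabetically, ignoring any di-/tri- multipliers.
The name is 2-fluoro-3-methyloct-2-ene.

2-fluoro-3-methyloct-2-ene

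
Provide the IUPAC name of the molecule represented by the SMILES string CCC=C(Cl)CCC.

4-chlorohept-3-ene

The longest carbon chain that includes the multiple bond has 7 carbons, so the parent hydride is heptane.
The chain contains a C=C double bond, so the unsaturation ending is -ene.
Choose the numbering such that numbering from this end puts the double bond at C-3 rather than C-4.
That gives the double bond between C-3 and C-4; a chloro group at C-4.
Assembling the pieces gives 4-chlorohept-3-ene.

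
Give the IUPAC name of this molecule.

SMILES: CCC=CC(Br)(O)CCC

The longest chain bearing the –OH group and the multiple bond is 8 carbons long (octane).
The highest-priority functional group is an alcohol (–OH), so the name ends in -ol.
A C=C double bond in the chain gives the infix -ene-.
The numbering direction is chosen so that numbering from this end puts the hydroxyl group at C-4 rather than C-5.
That gives the hydroxyl at C-4; the double bond between C-5 and C-6; a bromo group at C-4.
The name is 4-bromooct-5-en-4-ol.

4-bromooct-5-en-4-ol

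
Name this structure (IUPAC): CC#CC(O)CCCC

The longest carbon chain that includes the –OH group and the multiple bond has 8 carbons, so the parent hydride is octane.
The principal characteristic group is an alcohol (–OH), named with the suffix -ol.
The chain contains a C≡C triple bond, so the unsaturation ending is -yne.
The numbering direction is chosen so that numbering from this end puts the hydroxyl group at C-4 rather than C-5.
That gives the hydroxyl at C-4; the triple bond between C-2 and C-3.
Assembling the pieces gives oct-2-yn-4-ol.

oct-2-yn-4-ol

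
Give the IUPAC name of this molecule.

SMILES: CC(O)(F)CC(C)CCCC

2-fluoro-4-methyloctan-2-ol

The longest carbon chain that includes the –OH group has 8 carbons, so the parent hydride is octane.
The principal characteristic group is an alcohol (–OH), named with the suffix -ol.
Number the chain so that numbering from this end puts the hydroxyl group at C-2 rather than C-7.
This places the hydroxyl at C-2; a fluoro group at C-2; a methyl group at C-4.
The substituents are ordered alphabetically, ignoring any di-/tri- multipliers.
The name is 2-fluoro-4-methyloctan-2-ol.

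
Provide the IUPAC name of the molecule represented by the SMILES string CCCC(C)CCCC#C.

The longest chain bearing the multiple bond is 9 carbons long (nonane).
The chain contains a C≡C triple bond, so the unsaturation ending is -yne.
The numbering direction is chosen so that numbering from this end puts the triple bond at C-1 rather than C-8.
With this numbering: the triple bond between C-1 and C-2; a methyl group at C-6.
Assembling the pieces gives 6-methylnon-1-yne.

6-methylnon-1-yne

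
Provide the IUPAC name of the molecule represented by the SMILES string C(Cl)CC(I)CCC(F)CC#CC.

10-chloro-5-fluoro-8-iododec-2-yne

Counting along the main chain through the multiple bond gives 10 carbons: the parent is decane.
The chain contains a C≡C triple bond, so the unsaturation ending is -yne.
The numbering direction is chosen so that numbering from this end puts the triple bond at C-2 rather than C-8.
That gives the triple bond between C-2 and C-3; a chloro group at C-10; a fluoro group at C-5; an iodo group at C-8.
The substituents are ordered alphabetically, ignoring any di-/tri- multipliers.
The name is 10-chloro-5-fluoro-8-iododec-2-yne.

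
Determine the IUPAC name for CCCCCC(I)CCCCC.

6-iodoundecane

The longest continuous carbon chain has 11 atoms, so the parent hydride is undecane.
Both numbering directions give the same locant set; either may be used.
That gives an iodo group at C-6.
Putting it together: 6-iodoundecane.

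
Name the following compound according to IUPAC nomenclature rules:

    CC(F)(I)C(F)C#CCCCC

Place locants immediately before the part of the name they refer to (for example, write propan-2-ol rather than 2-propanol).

2,3-difluoro-2-iodonon-4-yne

The longest carbon chain that includes the multiple bond has 9 carbons, so the parent hydride is nonane.
The chain contains a C≡C triple bond, so the unsaturation ending is -yne.
The numbering direction is chosen so that numbering from this end puts the triple bond at C-4 rather than C-5.
This places the triple bond between C-4 and C-5; fluoro groups at C-2 and C-3; an iodo group at C-2.
Prefixes are listed alphabetically: fluoro, iodo.
The name is 2,3-difluoro-2-iodonon-4-yne.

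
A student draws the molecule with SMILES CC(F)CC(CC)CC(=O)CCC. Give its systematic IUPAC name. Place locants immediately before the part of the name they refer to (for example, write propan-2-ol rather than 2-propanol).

The longest carbon chain that includes the carbonyl has 9 carbons, so the parent hydride is nonane.
A ketone (C=O on an internal carbon) is the principal characteristic group, giving the suffix -one.
The numbering direction is chosen so that numbering from this end puts the carbonyl group at C-4 rather than C-6.
This places the carbonyl at C-4; an ethyl group at C-6; a fluoro group at C-8.
Substituent prefixes are cited in alphabetical order (multiplying prefixes like di-/tri- are ignored for ordering).
The name is 6-ethyl-8-fluorononan-4-one.

6-ethyl-8-fluorononan-4-one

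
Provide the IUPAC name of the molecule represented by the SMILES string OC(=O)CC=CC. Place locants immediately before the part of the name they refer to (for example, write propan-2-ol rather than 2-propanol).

pent-3-enoic acid

The longest carbon chain that includes the –COOH group and the multiple bond has 5 carbons, so the parent hydride is pentane.
The principal characteristic group is a carboxylic acid (terminal –COOH), named with the suffix -oic acid.
There is one C=C double bond, indicated by the ending -ene.
The numbering direction is chosen so that the carboxylic acid carbon is C-1 by definition.
That gives the double bond between C-3 and C-4.
Putting it together: pent-3-enoic acid.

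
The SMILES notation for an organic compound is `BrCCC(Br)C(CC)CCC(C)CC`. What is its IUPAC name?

The longest carbon chain is 9 atoms: the parent is nonane.
The numbering direction is chosen so that the substituent locant set {1,3,4,7} is lower than {3,6,7,9} at the first point of difference.
That gives bromo groups at C-1 and C-3; an ethyl group at C-4; a methyl group at C-7.
Prefixes are listed alphabetically: bromo, ethyl, methyl.
Assembling the pieces gives 1,3-dibromo-4-ethyl-7-methylnonane.

1,3-dibromo-4-ethyl-7-methylnonane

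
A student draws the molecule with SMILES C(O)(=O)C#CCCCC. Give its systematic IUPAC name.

The longest chain bearing the –COOH group and the multiple bond is 7 carbons long (heptane).
The principal characteristic group is a carboxylic acid (terminal –COOH), named with the suffix -oic acid.
There is one C≡C triple bond, indicated by the ending -yne.
Choose the numbering such that the carboxylic acid carbon is C-1 by definition.
With this numbering: the triple bond between C-2 and C-3.
The name is hept-2-ynoic acid.

hept-2-ynoic acid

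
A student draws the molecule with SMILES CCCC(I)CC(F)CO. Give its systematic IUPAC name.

The longest chain bearing the –OH group is 7 carbons long (heptane).
An alcohol (–OH) is the principal characteristic group, giving the suffix -ol.
Number the chain so that numbering from this end puts the hydroxyl group at C-1 rather than C-7.
This places the hydroxyl at C-1; a fluoro group at C-2; an iodo group at C-4.
Substituent prefixes are cited in alphabetical order (multiplying prefixes like di-/tri- are ignored for ordering).
Putting it together: 2-fluoro-4-iodoheptan-1-ol.

2-fluoro-4-iodoheptan-1-ol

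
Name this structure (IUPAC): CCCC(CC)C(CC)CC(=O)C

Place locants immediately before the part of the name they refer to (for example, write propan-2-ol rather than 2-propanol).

Counting along the main chain through the carbonyl gives 8 carbons: the parent is octane.
The highest-priority functional group is a ketone (C=O on an internal carbon), so the name ends in -one.
Choose the numbering such that numbering from this end puts the carbonyl group at C-2 rather than C-7.
That gives the carbonyl at C-2; ethyl groups at C-4 and C-5.
Putting it together: 4,5-diethyloctan-2-one.

4,5-diethyloctan-2-one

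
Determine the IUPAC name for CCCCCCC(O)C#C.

Counting along the main chain through the –OH group and the multiple bond gives 9 carbons: the parent is nonane.
An alcohol (–OH) is the principal characteristic group, giving the suffix -ol.
The chain contains a C≡C triple bond, so the unsaturation ending is -yne.
The numbering direction is chosen so that numbering from this end puts the hydroxyl group at C-3 rather than C-7.
This places the hydroxyl at C-3; the triple bond between C-1 and C-2.
The name is non-1-yn-3-ol.

non-1-yn-3-ol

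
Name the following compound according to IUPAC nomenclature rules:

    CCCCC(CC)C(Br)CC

3-bromo-4-ethyloctane

The longest continuous carbon chain has 8 atoms, so the parent hydride is octane.
Number the chain so that the substituent locant set {3,4} is lower than {5,6} at the first point of difference.
This places a bromo group at C-3; an ethyl group at C-4.
The substituents are ordered alphabetically, ignoring any di-/tri- multipliers.
Assembling the pieces gives 3-bromo-4-ethyloctane.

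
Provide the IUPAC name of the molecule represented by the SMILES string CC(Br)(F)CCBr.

The parent chain contains 4 carbons (butane).
The numbering direction is chosen so that the substituent locant set {1,3,3} is lower than {2,2,4} at the first point of difference.
This places bromo groups at C-1 and C-3; a fluoro group at C-3.
The substituents are ordered alphabetically, ignoring any di-/tri- multipliers.
Putting it together: 1,3-dibromo-3-fluorobutane.

1,3-dibromo-3-fluorobutane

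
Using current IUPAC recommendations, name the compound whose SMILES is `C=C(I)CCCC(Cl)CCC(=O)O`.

The longest chain bearing the –COOH group and the multiple bond is 9 carbons long (nonane).
The highest-priority functional group is a carboxylic acid (terminal –COOH), so the name ends in -oic acid.
The chain contains a C=C double bond, so the unsaturation ending is -ene.
The numbering direction is chosen so that the carboxylic acid carbon is C-1 by definition.
This places the double bond between C-8 and C-9; a chloro group at C-4; an iodo group at C-8.
Prefixes are listed alphabetically: chloro, iodo.
The name is 4-chloro-8-iodonon-8-enoic acid.

4-chloro-8-iodonon-8-enoic acid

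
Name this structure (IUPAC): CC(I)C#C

The longest carbon chain that includes the multiple bond has 4 carbons, so the parent hydride is butane.
There is one C≡C triple bond, indicated by the ending -yne.
Number the chain so that numbering from this end puts the triple bond at C-1 rather than C-3.
With this numbering: the triple bond between C-1 and C-2; an iodo group at C-3.
Putting it together: 3-iodobut-1-yne.

3-iodobut-1-yne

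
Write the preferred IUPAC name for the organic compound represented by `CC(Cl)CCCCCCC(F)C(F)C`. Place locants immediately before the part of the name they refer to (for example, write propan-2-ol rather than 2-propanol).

10-chloro-2,3-difluoroundecane

The longest continuous carbon chain has 11 atoms, so the parent hydride is undecane.
The numbering direction is chosen so that the substituent locant set {2,3,10} is lower than {2,9,10} at the first point of difference.
With this numbering: a chloro group at C-10; fluoro groups at C-2 and C-3.
The substituents are ordered alphabetically, ignoring any di-/tri- multipliers.
Assembling the pieces gives 10-chloro-2,3-difluoroundecane.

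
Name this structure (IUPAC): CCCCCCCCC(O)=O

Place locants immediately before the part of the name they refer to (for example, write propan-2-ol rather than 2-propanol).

The longest chain bearing the –COOH group is 9 carbons long (nonane).
The principal characteristic group is a carboxylic acid (terminal –COOH), named with the suffix -oic acid.
The numbering direction is chosen so that the carboxylic acid carbon is C-1 by definition.
The name is nonanoic acid.

nonanoic acid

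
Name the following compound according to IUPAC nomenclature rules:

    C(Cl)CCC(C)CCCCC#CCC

12-chloro-9-methyldodec-3-yne

The longest carbon chain that includes the multiple bond has 12 carbons, so the parent hydride is dodecane.
There is one C≡C triple bond, indicated by the ending -yne.
Number the chain so that numbering from this end puts the triple bond at C-3 rather than C-9.
With this numbering: the triple bond between C-3 and C-4; a chloro group at C-12; a methyl group at C-9.
The substituents are ordered alphabetically, ignoring any di-/tri- multipliers.
Putting it together: 12-chloro-9-methyldodec-3-yne.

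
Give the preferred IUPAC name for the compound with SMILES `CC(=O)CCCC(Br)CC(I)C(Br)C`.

6,9-dibromo-8-iododecan-2-one

Counting along the main chain through the carbonyl gives 10 carbons: the parent is decane.
The principal characteristic group is a ketone (C=O on an internal carbon), named with the suffix -one.
The numbering direction is chosen so that numbering from this end puts the carbonyl group at C-2 rather than C-9.
This places the carbonyl at C-2; bromo groups at C-6 and C-9; an iodo group at C-8.
Prefixes are listed alphabetically: bromo, iodo.
Assembling the pieces gives 6,9-dibromo-8-iododecan-2-one.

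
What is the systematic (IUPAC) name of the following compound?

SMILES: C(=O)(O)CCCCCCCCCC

Counting along the main chain through the –COOH group gives 11 carbons: the parent is undecane.
A carboxylic acid (terminal –COOH) is the principal characteristic group, giving the suffix -oic acid.
Number the chain so that the carboxylic acid carbon is C-1 by definition.
Assembling the pieces gives undecanoic acid.

undecanoic acid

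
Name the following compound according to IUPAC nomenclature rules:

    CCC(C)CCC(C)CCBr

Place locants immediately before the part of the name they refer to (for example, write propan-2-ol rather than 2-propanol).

The longest continuous carbon chain has 8 atoms, so the parent hydride is octane.
The numbering direction is chosen so that the substituent locant set {1,3,6} is lower than {3,6,8} at the first point of difference.
This places a bromo group at C-1; methyl groups at C-3 and C-6.
Prefixes are listed alphabetically: bromo, methyl.
Assembling the pieces gives 1-bromo-3,6-dimethyloctane.

1-bromo-3,6-dimethyloctane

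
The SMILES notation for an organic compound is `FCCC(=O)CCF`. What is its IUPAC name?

1,5-difluoropentan-3-one

The longest carbon chain that includes the carbonyl has 5 carbons, so the parent hydride is pentane.
A ketone (C=O on an internal carbon) is the principal characteristic group, giving the suffix -one.
Numbering from either end gives identical locants here.
This places the carbonyl at C-3; fluoro groups at C-1 and C-5.
Putting it together: 1,5-difluoropentan-3-one.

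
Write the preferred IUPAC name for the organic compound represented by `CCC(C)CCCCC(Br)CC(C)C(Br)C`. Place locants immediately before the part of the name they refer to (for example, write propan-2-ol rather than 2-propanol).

The parent chain contains 12 carbons (dodecane).
Choose the numbering such that the substituent locant set {2,3,5,10} is lower than {3,8,10,11} at the first point of difference.
With this numbering: bromo groups at C-2 and C-5; methyl groups at C-3 and C-10.
Substituent prefixes are cited in alphabetical order (multiplying prefixes like di-/tri- are ignored for ordering).
Putting it together: 2,5-dibromo-3,10-dimethyldodecane.

2,5-dibromo-3,10-dimethyldodecane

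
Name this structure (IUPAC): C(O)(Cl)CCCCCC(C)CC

1-chloro-7-methylnonan-1-ol

The longest chain bearing the –OH group is 9 carbons long (nonane).
The highest-priority functional group is an alcohol (–OH), so the name ends in -ol.
Number the chain so that numbering from this end puts the hydroxyl group at C-1 rather than C-9.
That gives the hydroxyl at C-1; a chloro group at C-1; a methyl group at C-7.
The substituents are ordered alphabetically, ignoring any di-/tri- multipliers.
The name is 1-chloro-7-methylnonan-1-ol.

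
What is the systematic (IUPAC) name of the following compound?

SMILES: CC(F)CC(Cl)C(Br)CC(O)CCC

The longest chain bearing the –OH group is 10 carbons long (decane).
The highest-priority functional group is an alcohol (–OH), so the name ends in -ol.
Number the chain so that numbering from this end puts the hydroxyl group at C-4 rather than C-7.
With this numbering: the hydroxyl at C-4; a bromo group at C-6; a chloro group at C-7; a fluoro group at C-9.
Substituent prefixes are cited in alphabetical order (multiplying prefixes like di-/tri- are ignored for ordering).
Putting it together: 6-bromo-7-chloro-9-fluorodecan-4-ol.

6-bromo-7-chloro-9-fluorodecan-4-ol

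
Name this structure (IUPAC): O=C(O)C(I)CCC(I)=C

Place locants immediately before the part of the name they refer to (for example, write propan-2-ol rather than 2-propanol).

2,5-diiodohex-5-enoic acid

The longest chain bearing the –COOH group and the multiple bond is 6 carbons long (hexane).
The highest-priority functional group is a carboxylic acid (terminal –COOH), so the name ends in -oic acid.
The chain contains a C=C double bond, so the unsaturation ending is -ene.
Number the chain so that the carboxylic acid carbon is C-1 by definition.
This places the double bond between C-5 and C-6; iodo groups at C-2 and C-5.
The name is 2,5-diiodohex-5-enoic acid.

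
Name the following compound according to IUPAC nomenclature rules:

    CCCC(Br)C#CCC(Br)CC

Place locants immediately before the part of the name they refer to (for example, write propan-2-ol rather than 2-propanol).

The longest chain bearing the multiple bond is 10 carbons long (decane).
There is one C≡C triple bond, indicated by the ending -yne.
Number the chain so that the substituent locant set {3,7} is lower than {4,8} at the first point of difference.
This places the triple bond between C-5 and C-6; bromo groups at C-3 and C-7.
Putting it together: 3,7-dibromodec-5-yne.

3,7-dibromodec-5-yne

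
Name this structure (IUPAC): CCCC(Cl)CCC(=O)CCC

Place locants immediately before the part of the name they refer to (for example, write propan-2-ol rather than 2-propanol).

7-chlorodecan-4-one

Counting along the main chain through the carbonyl gives 10 carbons: the parent is decane.
The principal characteristic group is a ketone (C=O on an internal carbon), named with the suffix -one.
Choose the numbering such that numbering from this end puts the carbonyl group at C-4 rather than C-7.
With this numbering: the carbonyl at C-4; a chloro group at C-7.
Assembling the pieces gives 7-chlorodecan-4-one.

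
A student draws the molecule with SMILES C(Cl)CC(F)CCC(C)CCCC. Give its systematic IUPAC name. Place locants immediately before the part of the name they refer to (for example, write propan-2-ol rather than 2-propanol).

1-chloro-3-fluoro-6-methyldecane

The longest continuous carbon chain has 10 atoms, so the parent hydride is decane.
The numbering direction is chosen so that the substituent locant set {1,3,6} is lower than {5,8,10} at the first point of difference.
This places a chloro group at C-1; a fluoro group at C-3; a methyl group at C-6.
Prefixes are listed alphabetically: chloro, fluoro, methyl.
Assembling the pieces gives 1-chloro-3-fluoro-6-methyldecane.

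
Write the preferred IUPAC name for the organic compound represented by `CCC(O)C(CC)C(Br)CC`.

5-bromo-4-ethylheptan-3-ol

Counting along the main chain through the –OH group gives 7 carbons: the parent is heptane.
An alcohol (–OH) is the principal characteristic group, giving the suffix -ol.
Number the chain so that numbering from this end puts the hydroxyl group at C-3 rather than C-5.
This places the hydroxyl at C-3; a bromo group at C-5; an ethyl group at C-4.
Substituent prefixes are cited in alphabetical order (multiplying prefixes like di-/tri- are ignored for ordering).
Assembling the pieces gives 5-bromo-4-ethylheptan-3-ol.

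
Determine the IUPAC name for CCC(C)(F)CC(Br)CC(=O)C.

4-bromo-6-fluoro-6-methyloctan-2-one

The longest chain bearing the carbonyl is 8 carbons long (octane).
A ketone (C=O on an internal carbon) is the principal characteristic group, giving the suffix -one.
The numbering direction is chosen so that numbering from this end puts the carbonyl group at C-2 rather than C-7.
This places the carbonyl at C-2; a bromo group at C-4; a fluoro group at C-6; a methyl group at C-6.
Substituent prefixes are cited in alphabetical order (multiplying prefixes like di-/tri- are ignored for ordering).
The name is 4-bromo-6-fluoro-6-methyloctan-2-one.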